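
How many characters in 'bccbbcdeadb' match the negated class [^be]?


Negated class [^be] matches any char NOT in {b, e}
Scanning 'bccbbcdeadb':
  pos 0: 'b' -> no (excluded)
  pos 1: 'c' -> MATCH
  pos 2: 'c' -> MATCH
  pos 3: 'b' -> no (excluded)
  pos 4: 'b' -> no (excluded)
  pos 5: 'c' -> MATCH
  pos 6: 'd' -> MATCH
  pos 7: 'e' -> no (excluded)
  pos 8: 'a' -> MATCH
  pos 9: 'd' -> MATCH
  pos 10: 'b' -> no (excluded)
Total matches: 6

6


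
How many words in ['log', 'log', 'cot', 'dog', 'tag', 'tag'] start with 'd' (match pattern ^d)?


Pattern ^d anchors to start of word. Check which words begin with 'd':
  'log' -> no
  'log' -> no
  'cot' -> no
  'dog' -> MATCH (starts with 'd')
  'tag' -> no
  'tag' -> no
Matching words: ['dog']
Count: 1

1


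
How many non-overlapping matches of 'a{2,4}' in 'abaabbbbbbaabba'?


Pattern 'a{2,4}' matches between 2 and 4 consecutive a's (greedy).
String: 'abaabbbbbbaabba'
Finding runs of a's and applying greedy matching:
  Run at pos 0: 'a' (length 1)
  Run at pos 2: 'aa' (length 2)
  Run at pos 10: 'aa' (length 2)
  Run at pos 14: 'a' (length 1)
Matches: ['aa', 'aa']
Count: 2

2


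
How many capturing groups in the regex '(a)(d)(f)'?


To count capturing groups, count each '(' that starts a group.
Pattern: '(a)(d)(f)'
Walking through the pattern:
  Position 0: '(' -> group #1
  Position 3: '(' -> group #2
  Position 6: '(' -> group #3
Total capturing groups: 3

3


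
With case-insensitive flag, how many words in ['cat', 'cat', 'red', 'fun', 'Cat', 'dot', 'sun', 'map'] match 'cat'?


Case-insensitive matching: compare each word's lowercase form to 'cat'.
  'cat' -> lower='cat' -> MATCH
  'cat' -> lower='cat' -> MATCH
  'red' -> lower='red' -> no
  'fun' -> lower='fun' -> no
  'Cat' -> lower='cat' -> MATCH
  'dot' -> lower='dot' -> no
  'sun' -> lower='sun' -> no
  'map' -> lower='map' -> no
Matches: ['cat', 'cat', 'Cat']
Count: 3

3


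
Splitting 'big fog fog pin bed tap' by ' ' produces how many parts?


Splitting by ' ' breaks the string at each occurrence of the separator.
Text: 'big fog fog pin bed tap'
Parts after split:
  Part 1: 'big'
  Part 2: 'fog'
  Part 3: 'fog'
  Part 4: 'pin'
  Part 5: 'bed'
  Part 6: 'tap'
Total parts: 6

6


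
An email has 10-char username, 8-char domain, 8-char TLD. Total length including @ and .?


An email address has format: username@domain.tld
Username length: 10
'@' character: 1
Domain length: 8
'.' character: 1
TLD length: 8
Total = 10 + 1 + 8 + 1 + 8 = 28

28


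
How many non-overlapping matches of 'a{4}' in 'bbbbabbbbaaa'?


Pattern 'a{4}' matches exactly 4 consecutive a's (greedy, non-overlapping).
String: 'bbbbabbbbaaa'
Scanning for runs of a's:
  Run at pos 4: 'a' (length 1) -> 0 match(es)
  Run at pos 9: 'aaa' (length 3) -> 0 match(es)
Matches found: []
Total: 0

0


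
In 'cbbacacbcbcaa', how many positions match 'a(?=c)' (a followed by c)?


Lookahead 'a(?=c)' matches 'a' only when followed by 'c'.
String: 'cbbacacbcbcaa'
Checking each position where char is 'a':
  pos 3: 'a' -> MATCH (next='c')
  pos 5: 'a' -> MATCH (next='c')
  pos 11: 'a' -> no (next='a')
Matching positions: [3, 5]
Count: 2

2


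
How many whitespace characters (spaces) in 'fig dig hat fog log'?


\s matches whitespace characters (spaces, tabs, etc.).
Text: 'fig dig hat fog log'
This text has 5 words separated by spaces.
Number of spaces = number of words - 1 = 5 - 1 = 4

4


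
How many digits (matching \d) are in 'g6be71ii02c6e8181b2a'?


\d matches any digit 0-9.
Scanning 'g6be71ii02c6e8181b2a':
  pos 1: '6' -> DIGIT
  pos 4: '7' -> DIGIT
  pos 5: '1' -> DIGIT
  pos 8: '0' -> DIGIT
  pos 9: '2' -> DIGIT
  pos 11: '6' -> DIGIT
  pos 13: '8' -> DIGIT
  pos 14: '1' -> DIGIT
  pos 15: '8' -> DIGIT
  pos 16: '1' -> DIGIT
  pos 18: '2' -> DIGIT
Digits found: ['6', '7', '1', '0', '2', '6', '8', '1', '8', '1', '2']
Total: 11

11


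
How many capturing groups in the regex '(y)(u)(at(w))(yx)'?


To count capturing groups, count each '(' that starts a group.
Pattern: '(y)(u)(at(w))(yx)'
Walking through the pattern:
  Position 0: '(' -> group #1
  Position 3: '(' -> group #2
  Position 6: '(' -> group #3
  Position 9: '(' -> group #4
  Position 13: '(' -> group #5
Total capturing groups: 5

5


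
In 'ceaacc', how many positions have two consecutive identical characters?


Looking for consecutive identical characters in 'ceaacc':
  pos 0-1: 'c' vs 'e' -> different
  pos 1-2: 'e' vs 'a' -> different
  pos 2-3: 'a' vs 'a' -> MATCH ('aa')
  pos 3-4: 'a' vs 'c' -> different
  pos 4-5: 'c' vs 'c' -> MATCH ('cc')
Consecutive identical pairs: ['aa', 'cc']
Count: 2

2


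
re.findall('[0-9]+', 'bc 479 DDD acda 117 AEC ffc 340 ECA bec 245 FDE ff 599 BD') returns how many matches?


Pattern '[0-9]+' finds one or more digits.
Text: 'bc 479 DDD acda 117 AEC ffc 340 ECA bec 245 FDE ff 599 BD'
Scanning for matches:
  Match 1: '479'
  Match 2: '117'
  Match 3: '340'
  Match 4: '245'
  Match 5: '599'
Total matches: 5

5


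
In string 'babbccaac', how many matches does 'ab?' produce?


Pattern 'ab?' matches 'a' optionally followed by 'b'.
String: 'babbccaac'
Scanning left to right for 'a' then checking next char:
  Match 1: 'ab' (a followed by b)
  Match 2: 'a' (a not followed by b)
  Match 3: 'a' (a not followed by b)
Total matches: 3

3


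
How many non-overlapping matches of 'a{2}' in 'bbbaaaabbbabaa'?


Pattern 'a{2}' matches exactly 2 consecutive a's (greedy, non-overlapping).
String: 'bbbaaaabbbabaa'
Scanning for runs of a's:
  Run at pos 3: 'aaaa' (length 4) -> 2 match(es)
  Run at pos 10: 'a' (length 1) -> 0 match(es)
  Run at pos 12: 'aa' (length 2) -> 1 match(es)
Matches found: ['aa', 'aa', 'aa']
Total: 3

3


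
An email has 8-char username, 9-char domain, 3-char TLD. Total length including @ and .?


An email address has format: username@domain.tld
Username length: 8
'@' character: 1
Domain length: 9
'.' character: 1
TLD length: 3
Total = 8 + 1 + 9 + 1 + 3 = 22

22


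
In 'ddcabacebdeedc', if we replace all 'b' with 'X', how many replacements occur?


re.sub('b', 'X', text) replaces every occurrence of 'b' with 'X'.
Text: 'ddcabacebdeedc'
Scanning for 'b':
  pos 4: 'b' -> replacement #1
  pos 8: 'b' -> replacement #2
Total replacements: 2

2


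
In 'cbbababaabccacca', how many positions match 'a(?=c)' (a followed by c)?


Lookahead 'a(?=c)' matches 'a' only when followed by 'c'.
String: 'cbbababaabccacca'
Checking each position where char is 'a':
  pos 3: 'a' -> no (next='b')
  pos 5: 'a' -> no (next='b')
  pos 7: 'a' -> no (next='a')
  pos 8: 'a' -> no (next='b')
  pos 12: 'a' -> MATCH (next='c')
Matching positions: [12]
Count: 1

1


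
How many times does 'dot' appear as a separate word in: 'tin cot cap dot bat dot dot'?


Scanning each word for exact match 'dot':
  Word 1: 'tin' -> no
  Word 2: 'cot' -> no
  Word 3: 'cap' -> no
  Word 4: 'dot' -> MATCH
  Word 5: 'bat' -> no
  Word 6: 'dot' -> MATCH
  Word 7: 'dot' -> MATCH
Total matches: 3

3


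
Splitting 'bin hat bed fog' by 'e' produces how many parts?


Splitting by 'e' breaks the string at each occurrence of the separator.
Text: 'bin hat bed fog'
Parts after split:
  Part 1: 'bin hat b'
  Part 2: 'd fog'
Total parts: 2

2


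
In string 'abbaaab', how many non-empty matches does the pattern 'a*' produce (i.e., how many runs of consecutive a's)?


Pattern 'a*' matches zero or more a's. We want non-empty runs of consecutive a's.
String: 'abbaaab'
Walking through the string to find runs of a's:
  Run 1: positions 0-0 -> 'a'
  Run 2: positions 3-5 -> 'aaa'
Non-empty runs found: ['a', 'aaa']
Count: 2

2


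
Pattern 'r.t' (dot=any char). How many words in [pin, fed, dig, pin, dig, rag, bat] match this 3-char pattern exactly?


Pattern 'r.t' means: starts with 'r', any single char, ends with 't'.
Checking each word (must be exactly 3 chars):
  'pin' (len=3): no
  'fed' (len=3): no
  'dig' (len=3): no
  'pin' (len=3): no
  'dig' (len=3): no
  'rag' (len=3): no
  'bat' (len=3): no
Matching words: []
Total: 0

0


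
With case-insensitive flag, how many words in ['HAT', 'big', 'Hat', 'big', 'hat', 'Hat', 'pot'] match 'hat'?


Case-insensitive matching: compare each word's lowercase form to 'hat'.
  'HAT' -> lower='hat' -> MATCH
  'big' -> lower='big' -> no
  'Hat' -> lower='hat' -> MATCH
  'big' -> lower='big' -> no
  'hat' -> lower='hat' -> MATCH
  'Hat' -> lower='hat' -> MATCH
  'pot' -> lower='pot' -> no
Matches: ['HAT', 'Hat', 'hat', 'Hat']
Count: 4

4


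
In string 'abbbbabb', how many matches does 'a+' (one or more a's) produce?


Pattern 'a+' matches one or more consecutive a's.
String: 'abbbbabb'
Scanning for runs of a:
  Match 1: 'a' (length 1)
  Match 2: 'a' (length 1)
Total matches: 2

2


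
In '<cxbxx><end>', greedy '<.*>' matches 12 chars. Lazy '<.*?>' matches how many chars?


Greedy '<.*>' tries to match as MUCH as possible.
Lazy '<.*?>' tries to match as LITTLE as possible.

String: '<cxbxx><end>'
Greedy '<.*>' starts at first '<' and extends to the LAST '>': '<cxbxx><end>' (12 chars)
Lazy '<.*?>' starts at first '<' and stops at the FIRST '>': '<cxbxx>' (7 chars)

7


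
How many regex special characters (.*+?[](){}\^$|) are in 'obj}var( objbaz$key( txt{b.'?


Regex special characters are: . * + ? [ ] ( ) { } \ ^ $ |
Scanning 'obj}var( objbaz$key( txt{b.':
  pos 3: '}' -> SPECIAL
  pos 7: '(' -> SPECIAL
  pos 15: '$' -> SPECIAL
  pos 19: '(' -> SPECIAL
  pos 24: '{' -> SPECIAL
  pos 26: '.' -> SPECIAL
Special chars found: ['}', '(', '$', '(', '{', '.']
Total: 6

6


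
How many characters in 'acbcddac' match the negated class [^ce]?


Negated class [^ce] matches any char NOT in {c, e}
Scanning 'acbcddac':
  pos 0: 'a' -> MATCH
  pos 1: 'c' -> no (excluded)
  pos 2: 'b' -> MATCH
  pos 3: 'c' -> no (excluded)
  pos 4: 'd' -> MATCH
  pos 5: 'd' -> MATCH
  pos 6: 'a' -> MATCH
  pos 7: 'c' -> no (excluded)
Total matches: 5

5


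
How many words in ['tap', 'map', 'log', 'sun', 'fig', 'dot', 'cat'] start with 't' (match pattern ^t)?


Pattern ^t anchors to start of word. Check which words begin with 't':
  'tap' -> MATCH (starts with 't')
  'map' -> no
  'log' -> no
  'sun' -> no
  'fig' -> no
  'dot' -> no
  'cat' -> no
Matching words: ['tap']
Count: 1

1


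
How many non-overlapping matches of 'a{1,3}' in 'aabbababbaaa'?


Pattern 'a{1,3}' matches between 1 and 3 consecutive a's (greedy).
String: 'aabbababbaaa'
Finding runs of a's and applying greedy matching:
  Run at pos 0: 'aa' (length 2)
  Run at pos 4: 'a' (length 1)
  Run at pos 6: 'a' (length 1)
  Run at pos 9: 'aaa' (length 3)
Matches: ['aa', 'a', 'a', 'aaa']
Count: 4

4


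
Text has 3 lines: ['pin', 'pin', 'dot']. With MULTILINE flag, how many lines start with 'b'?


With MULTILINE flag, ^ matches the start of each line.
Lines: ['pin', 'pin', 'dot']
Checking which lines start with 'b':
  Line 1: 'pin' -> no
  Line 2: 'pin' -> no
  Line 3: 'dot' -> no
Matching lines: []
Count: 0

0


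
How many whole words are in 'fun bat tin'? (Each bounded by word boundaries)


Word boundaries (\b) mark the start/end of each word.
Text: 'fun bat tin'
Splitting by whitespace:
  Word 1: 'fun'
  Word 2: 'bat'
  Word 3: 'tin'
Total whole words: 3

3


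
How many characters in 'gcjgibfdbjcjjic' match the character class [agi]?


Character class [agi] matches any of: {a, g, i}
Scanning string 'gcjgibfdbjcjjic' character by character:
  pos 0: 'g' -> MATCH
  pos 1: 'c' -> no
  pos 2: 'j' -> no
  pos 3: 'g' -> MATCH
  pos 4: 'i' -> MATCH
  pos 5: 'b' -> no
  pos 6: 'f' -> no
  pos 7: 'd' -> no
  pos 8: 'b' -> no
  pos 9: 'j' -> no
  pos 10: 'c' -> no
  pos 11: 'j' -> no
  pos 12: 'j' -> no
  pos 13: 'i' -> MATCH
  pos 14: 'c' -> no
Total matches: 4

4


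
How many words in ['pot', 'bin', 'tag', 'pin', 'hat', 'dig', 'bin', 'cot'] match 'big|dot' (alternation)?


Alternation 'big|dot' matches either 'big' or 'dot'.
Checking each word:
  'pot' -> no
  'bin' -> no
  'tag' -> no
  'pin' -> no
  'hat' -> no
  'dig' -> no
  'bin' -> no
  'cot' -> no
Matches: []
Count: 0

0


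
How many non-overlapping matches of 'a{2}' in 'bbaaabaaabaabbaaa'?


Pattern 'a{2}' matches exactly 2 consecutive a's (greedy, non-overlapping).
String: 'bbaaabaaabaabbaaa'
Scanning for runs of a's:
  Run at pos 2: 'aaa' (length 3) -> 1 match(es)
  Run at pos 6: 'aaa' (length 3) -> 1 match(es)
  Run at pos 10: 'aa' (length 2) -> 1 match(es)
  Run at pos 14: 'aaa' (length 3) -> 1 match(es)
Matches found: ['aa', 'aa', 'aa', 'aa']
Total: 4

4


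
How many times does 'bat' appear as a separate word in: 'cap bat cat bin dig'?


Scanning each word for exact match 'bat':
  Word 1: 'cap' -> no
  Word 2: 'bat' -> MATCH
  Word 3: 'cat' -> no
  Word 4: 'bin' -> no
  Word 5: 'dig' -> no
Total matches: 1

1


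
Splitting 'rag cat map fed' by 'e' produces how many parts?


Splitting by 'e' breaks the string at each occurrence of the separator.
Text: 'rag cat map fed'
Parts after split:
  Part 1: 'rag cat map f'
  Part 2: 'd'
Total parts: 2

2


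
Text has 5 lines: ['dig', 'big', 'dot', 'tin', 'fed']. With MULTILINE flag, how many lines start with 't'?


With MULTILINE flag, ^ matches the start of each line.
Lines: ['dig', 'big', 'dot', 'tin', 'fed']
Checking which lines start with 't':
  Line 1: 'dig' -> no
  Line 2: 'big' -> no
  Line 3: 'dot' -> no
  Line 4: 'tin' -> MATCH
  Line 5: 'fed' -> no
Matching lines: ['tin']
Count: 1

1


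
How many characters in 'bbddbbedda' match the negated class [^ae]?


Negated class [^ae] matches any char NOT in {a, e}
Scanning 'bbddbbedda':
  pos 0: 'b' -> MATCH
  pos 1: 'b' -> MATCH
  pos 2: 'd' -> MATCH
  pos 3: 'd' -> MATCH
  pos 4: 'b' -> MATCH
  pos 5: 'b' -> MATCH
  pos 6: 'e' -> no (excluded)
  pos 7: 'd' -> MATCH
  pos 8: 'd' -> MATCH
  pos 9: 'a' -> no (excluded)
Total matches: 8

8


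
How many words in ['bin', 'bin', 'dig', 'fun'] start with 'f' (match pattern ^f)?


Pattern ^f anchors to start of word. Check which words begin with 'f':
  'bin' -> no
  'bin' -> no
  'dig' -> no
  'fun' -> MATCH (starts with 'f')
Matching words: ['fun']
Count: 1

1


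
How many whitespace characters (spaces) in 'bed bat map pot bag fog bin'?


\s matches whitespace characters (spaces, tabs, etc.).
Text: 'bed bat map pot bag fog bin'
This text has 7 words separated by spaces.
Number of spaces = number of words - 1 = 7 - 1 = 6

6


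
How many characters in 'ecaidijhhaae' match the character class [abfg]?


Character class [abfg] matches any of: {a, b, f, g}
Scanning string 'ecaidijhhaae' character by character:
  pos 0: 'e' -> no
  pos 1: 'c' -> no
  pos 2: 'a' -> MATCH
  pos 3: 'i' -> no
  pos 4: 'd' -> no
  pos 5: 'i' -> no
  pos 6: 'j' -> no
  pos 7: 'h' -> no
  pos 8: 'h' -> no
  pos 9: 'a' -> MATCH
  pos 10: 'a' -> MATCH
  pos 11: 'e' -> no
Total matches: 3

3


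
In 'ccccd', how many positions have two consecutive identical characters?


Looking for consecutive identical characters in 'ccccd':
  pos 0-1: 'c' vs 'c' -> MATCH ('cc')
  pos 1-2: 'c' vs 'c' -> MATCH ('cc')
  pos 2-3: 'c' vs 'c' -> MATCH ('cc')
  pos 3-4: 'c' vs 'd' -> different
Consecutive identical pairs: ['cc', 'cc', 'cc']
Count: 3

3


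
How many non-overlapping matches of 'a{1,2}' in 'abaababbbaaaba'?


Pattern 'a{1,2}' matches between 1 and 2 consecutive a's (greedy).
String: 'abaababbbaaaba'
Finding runs of a's and applying greedy matching:
  Run at pos 0: 'a' (length 1)
  Run at pos 2: 'aa' (length 2)
  Run at pos 5: 'a' (length 1)
  Run at pos 9: 'aaa' (length 3)
  Run at pos 13: 'a' (length 1)
Matches: ['a', 'aa', 'a', 'aa', 'a', 'a']
Count: 6

6


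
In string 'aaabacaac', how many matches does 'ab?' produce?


Pattern 'ab?' matches 'a' optionally followed by 'b'.
String: 'aaabacaac'
Scanning left to right for 'a' then checking next char:
  Match 1: 'a' (a not followed by b)
  Match 2: 'a' (a not followed by b)
  Match 3: 'ab' (a followed by b)
  Match 4: 'a' (a not followed by b)
  Match 5: 'a' (a not followed by b)
  Match 6: 'a' (a not followed by b)
Total matches: 6

6


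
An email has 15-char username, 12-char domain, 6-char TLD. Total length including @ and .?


An email address has format: username@domain.tld
Username length: 15
'@' character: 1
Domain length: 12
'.' character: 1
TLD length: 6
Total = 15 + 1 + 12 + 1 + 6 = 35

35


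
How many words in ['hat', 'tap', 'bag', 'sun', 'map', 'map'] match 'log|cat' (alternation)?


Alternation 'log|cat' matches either 'log' or 'cat'.
Checking each word:
  'hat' -> no
  'tap' -> no
  'bag' -> no
  'sun' -> no
  'map' -> no
  'map' -> no
Matches: []
Count: 0

0


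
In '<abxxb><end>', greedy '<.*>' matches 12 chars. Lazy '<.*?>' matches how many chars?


Greedy '<.*>' tries to match as MUCH as possible.
Lazy '<.*?>' tries to match as LITTLE as possible.

String: '<abxxb><end>'
Greedy '<.*>' starts at first '<' and extends to the LAST '>': '<abxxb><end>' (12 chars)
Lazy '<.*?>' starts at first '<' and stops at the FIRST '>': '<abxxb>' (7 chars)

7


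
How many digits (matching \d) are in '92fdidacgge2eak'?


\d matches any digit 0-9.
Scanning '92fdidacgge2eak':
  pos 0: '9' -> DIGIT
  pos 1: '2' -> DIGIT
  pos 11: '2' -> DIGIT
Digits found: ['9', '2', '2']
Total: 3

3


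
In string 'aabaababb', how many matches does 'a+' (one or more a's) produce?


Pattern 'a+' matches one or more consecutive a's.
String: 'aabaababb'
Scanning for runs of a:
  Match 1: 'aa' (length 2)
  Match 2: 'aa' (length 2)
  Match 3: 'a' (length 1)
Total matches: 3

3


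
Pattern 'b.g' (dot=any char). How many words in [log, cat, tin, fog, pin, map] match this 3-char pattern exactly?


Pattern 'b.g' means: starts with 'b', any single char, ends with 'g'.
Checking each word (must be exactly 3 chars):
  'log' (len=3): no
  'cat' (len=3): no
  'tin' (len=3): no
  'fog' (len=3): no
  'pin' (len=3): no
  'map' (len=3): no
Matching words: []
Total: 0

0


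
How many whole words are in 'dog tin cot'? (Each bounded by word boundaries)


Word boundaries (\b) mark the start/end of each word.
Text: 'dog tin cot'
Splitting by whitespace:
  Word 1: 'dog'
  Word 2: 'tin'
  Word 3: 'cot'
Total whole words: 3

3


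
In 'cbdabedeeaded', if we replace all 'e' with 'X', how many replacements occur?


re.sub('e', 'X', text) replaces every occurrence of 'e' with 'X'.
Text: 'cbdabedeeaded'
Scanning for 'e':
  pos 5: 'e' -> replacement #1
  pos 7: 'e' -> replacement #2
  pos 8: 'e' -> replacement #3
  pos 11: 'e' -> replacement #4
Total replacements: 4

4


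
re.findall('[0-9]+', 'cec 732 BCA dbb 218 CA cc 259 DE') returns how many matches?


Pattern '[0-9]+' finds one or more digits.
Text: 'cec 732 BCA dbb 218 CA cc 259 DE'
Scanning for matches:
  Match 1: '732'
  Match 2: '218'
  Match 3: '259'
Total matches: 3

3


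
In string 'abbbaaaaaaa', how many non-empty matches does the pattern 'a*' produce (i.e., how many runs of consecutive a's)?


Pattern 'a*' matches zero or more a's. We want non-empty runs of consecutive a's.
String: 'abbbaaaaaaa'
Walking through the string to find runs of a's:
  Run 1: positions 0-0 -> 'a'
  Run 2: positions 4-10 -> 'aaaaaaa'
Non-empty runs found: ['a', 'aaaaaaa']
Count: 2

2


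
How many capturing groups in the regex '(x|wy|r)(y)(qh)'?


To count capturing groups, count each '(' that starts a group.
Pattern: '(x|wy|r)(y)(qh)'
Walking through the pattern:
  Position 0: '(' -> group #1
  Position 8: '(' -> group #2
  Position 11: '(' -> group #3
Total capturing groups: 3

3


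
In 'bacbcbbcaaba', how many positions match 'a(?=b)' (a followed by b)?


Lookahead 'a(?=b)' matches 'a' only when followed by 'b'.
String: 'bacbcbbcaaba'
Checking each position where char is 'a':
  pos 1: 'a' -> no (next='c')
  pos 8: 'a' -> no (next='a')
  pos 9: 'a' -> MATCH (next='b')
Matching positions: [9]
Count: 1

1


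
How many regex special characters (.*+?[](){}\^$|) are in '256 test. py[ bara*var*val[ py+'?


Regex special characters are: . * + ? [ ] ( ) { } \ ^ $ |
Scanning '256 test. py[ bara*var*val[ py+':
  pos 8: '.' -> SPECIAL
  pos 12: '[' -> SPECIAL
  pos 18: '*' -> SPECIAL
  pos 22: '*' -> SPECIAL
  pos 26: '[' -> SPECIAL
  pos 30: '+' -> SPECIAL
Special chars found: ['.', '[', '*', '*', '[', '+']
Total: 6

6


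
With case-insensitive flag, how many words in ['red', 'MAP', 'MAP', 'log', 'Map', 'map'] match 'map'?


Case-insensitive matching: compare each word's lowercase form to 'map'.
  'red' -> lower='red' -> no
  'MAP' -> lower='map' -> MATCH
  'MAP' -> lower='map' -> MATCH
  'log' -> lower='log' -> no
  'Map' -> lower='map' -> MATCH
  'map' -> lower='map' -> MATCH
Matches: ['MAP', 'MAP', 'Map', 'map']
Count: 4

4


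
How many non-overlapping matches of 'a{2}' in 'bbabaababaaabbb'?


Pattern 'a{2}' matches exactly 2 consecutive a's (greedy, non-overlapping).
String: 'bbabaababaaabbb'
Scanning for runs of a's:
  Run at pos 2: 'a' (length 1) -> 0 match(es)
  Run at pos 4: 'aa' (length 2) -> 1 match(es)
  Run at pos 7: 'a' (length 1) -> 0 match(es)
  Run at pos 9: 'aaa' (length 3) -> 1 match(es)
Matches found: ['aa', 'aa']
Total: 2

2


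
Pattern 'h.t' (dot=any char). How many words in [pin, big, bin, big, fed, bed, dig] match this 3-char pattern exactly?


Pattern 'h.t' means: starts with 'h', any single char, ends with 't'.
Checking each word (must be exactly 3 chars):
  'pin' (len=3): no
  'big' (len=3): no
  'bin' (len=3): no
  'big' (len=3): no
  'fed' (len=3): no
  'bed' (len=3): no
  'dig' (len=3): no
Matching words: []
Total: 0

0


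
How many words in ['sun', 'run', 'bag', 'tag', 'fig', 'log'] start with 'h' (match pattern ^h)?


Pattern ^h anchors to start of word. Check which words begin with 'h':
  'sun' -> no
  'run' -> no
  'bag' -> no
  'tag' -> no
  'fig' -> no
  'log' -> no
Matching words: []
Count: 0

0


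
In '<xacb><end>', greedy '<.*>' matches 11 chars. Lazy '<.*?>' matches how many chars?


Greedy '<.*>' tries to match as MUCH as possible.
Lazy '<.*?>' tries to match as LITTLE as possible.

String: '<xacb><end>'
Greedy '<.*>' starts at first '<' and extends to the LAST '>': '<xacb><end>' (11 chars)
Lazy '<.*?>' starts at first '<' and stops at the FIRST '>': '<xacb>' (6 chars)

6


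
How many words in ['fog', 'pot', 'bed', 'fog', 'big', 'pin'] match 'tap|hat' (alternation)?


Alternation 'tap|hat' matches either 'tap' or 'hat'.
Checking each word:
  'fog' -> no
  'pot' -> no
  'bed' -> no
  'fog' -> no
  'big' -> no
  'pin' -> no
Matches: []
Count: 0

0


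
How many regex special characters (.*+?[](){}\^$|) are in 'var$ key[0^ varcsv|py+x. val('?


Regex special characters are: . * + ? [ ] ( ) { } \ ^ $ |
Scanning 'var$ key[0^ varcsv|py+x. val(':
  pos 3: '$' -> SPECIAL
  pos 8: '[' -> SPECIAL
  pos 10: '^' -> SPECIAL
  pos 18: '|' -> SPECIAL
  pos 21: '+' -> SPECIAL
  pos 23: '.' -> SPECIAL
  pos 28: '(' -> SPECIAL
Special chars found: ['$', '[', '^', '|', '+', '.', '(']
Total: 7

7


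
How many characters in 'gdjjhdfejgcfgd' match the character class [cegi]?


Character class [cegi] matches any of: {c, e, g, i}
Scanning string 'gdjjhdfejgcfgd' character by character:
  pos 0: 'g' -> MATCH
  pos 1: 'd' -> no
  pos 2: 'j' -> no
  pos 3: 'j' -> no
  pos 4: 'h' -> no
  pos 5: 'd' -> no
  pos 6: 'f' -> no
  pos 7: 'e' -> MATCH
  pos 8: 'j' -> no
  pos 9: 'g' -> MATCH
  pos 10: 'c' -> MATCH
  pos 11: 'f' -> no
  pos 12: 'g' -> MATCH
  pos 13: 'd' -> no
Total matches: 5

5


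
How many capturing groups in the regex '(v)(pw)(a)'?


To count capturing groups, count each '(' that starts a group.
Pattern: '(v)(pw)(a)'
Walking through the pattern:
  Position 0: '(' -> group #1
  Position 3: '(' -> group #2
  Position 7: '(' -> group #3
Total capturing groups: 3

3


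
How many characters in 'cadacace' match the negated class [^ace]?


Negated class [^ace] matches any char NOT in {a, c, e}
Scanning 'cadacace':
  pos 0: 'c' -> no (excluded)
  pos 1: 'a' -> no (excluded)
  pos 2: 'd' -> MATCH
  pos 3: 'a' -> no (excluded)
  pos 4: 'c' -> no (excluded)
  pos 5: 'a' -> no (excluded)
  pos 6: 'c' -> no (excluded)
  pos 7: 'e' -> no (excluded)
Total matches: 1

1


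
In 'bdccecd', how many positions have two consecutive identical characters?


Looking for consecutive identical characters in 'bdccecd':
  pos 0-1: 'b' vs 'd' -> different
  pos 1-2: 'd' vs 'c' -> different
  pos 2-3: 'c' vs 'c' -> MATCH ('cc')
  pos 3-4: 'c' vs 'e' -> different
  pos 4-5: 'e' vs 'c' -> different
  pos 5-6: 'c' vs 'd' -> different
Consecutive identical pairs: ['cc']
Count: 1

1


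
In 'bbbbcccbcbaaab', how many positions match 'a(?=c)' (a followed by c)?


Lookahead 'a(?=c)' matches 'a' only when followed by 'c'.
String: 'bbbbcccbcbaaab'
Checking each position where char is 'a':
  pos 10: 'a' -> no (next='a')
  pos 11: 'a' -> no (next='a')
  pos 12: 'a' -> no (next='b')
Matching positions: []
Count: 0

0


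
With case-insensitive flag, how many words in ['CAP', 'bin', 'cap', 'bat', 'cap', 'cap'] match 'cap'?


Case-insensitive matching: compare each word's lowercase form to 'cap'.
  'CAP' -> lower='cap' -> MATCH
  'bin' -> lower='bin' -> no
  'cap' -> lower='cap' -> MATCH
  'bat' -> lower='bat' -> no
  'cap' -> lower='cap' -> MATCH
  'cap' -> lower='cap' -> MATCH
Matches: ['CAP', 'cap', 'cap', 'cap']
Count: 4

4


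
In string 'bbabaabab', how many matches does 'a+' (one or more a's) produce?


Pattern 'a+' matches one or more consecutive a's.
String: 'bbabaabab'
Scanning for runs of a:
  Match 1: 'a' (length 1)
  Match 2: 'aa' (length 2)
  Match 3: 'a' (length 1)
Total matches: 3

3


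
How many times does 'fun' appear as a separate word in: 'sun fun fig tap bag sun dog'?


Scanning each word for exact match 'fun':
  Word 1: 'sun' -> no
  Word 2: 'fun' -> MATCH
  Word 3: 'fig' -> no
  Word 4: 'tap' -> no
  Word 5: 'bag' -> no
  Word 6: 'sun' -> no
  Word 7: 'dog' -> no
Total matches: 1

1


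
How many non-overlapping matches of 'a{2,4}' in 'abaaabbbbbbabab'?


Pattern 'a{2,4}' matches between 2 and 4 consecutive a's (greedy).
String: 'abaaabbbbbbabab'
Finding runs of a's and applying greedy matching:
  Run at pos 0: 'a' (length 1)
  Run at pos 2: 'aaa' (length 3)
  Run at pos 11: 'a' (length 1)
  Run at pos 13: 'a' (length 1)
Matches: ['aaa']
Count: 1

1


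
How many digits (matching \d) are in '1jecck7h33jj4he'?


\d matches any digit 0-9.
Scanning '1jecck7h33jj4he':
  pos 0: '1' -> DIGIT
  pos 6: '7' -> DIGIT
  pos 8: '3' -> DIGIT
  pos 9: '3' -> DIGIT
  pos 12: '4' -> DIGIT
Digits found: ['1', '7', '3', '3', '4']
Total: 5

5


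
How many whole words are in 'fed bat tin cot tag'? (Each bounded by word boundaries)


Word boundaries (\b) mark the start/end of each word.
Text: 'fed bat tin cot tag'
Splitting by whitespace:
  Word 1: 'fed'
  Word 2: 'bat'
  Word 3: 'tin'
  Word 4: 'cot'
  Word 5: 'tag'
Total whole words: 5

5


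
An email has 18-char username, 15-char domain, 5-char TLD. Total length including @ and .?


An email address has format: username@domain.tld
Username length: 18
'@' character: 1
Domain length: 15
'.' character: 1
TLD length: 5
Total = 18 + 1 + 15 + 1 + 5 = 40

40


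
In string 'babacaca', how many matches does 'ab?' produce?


Pattern 'ab?' matches 'a' optionally followed by 'b'.
String: 'babacaca'
Scanning left to right for 'a' then checking next char:
  Match 1: 'ab' (a followed by b)
  Match 2: 'a' (a not followed by b)
  Match 3: 'a' (a not followed by b)
  Match 4: 'a' (a not followed by b)
Total matches: 4

4


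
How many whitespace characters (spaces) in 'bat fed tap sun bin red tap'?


\s matches whitespace characters (spaces, tabs, etc.).
Text: 'bat fed tap sun bin red tap'
This text has 7 words separated by spaces.
Number of spaces = number of words - 1 = 7 - 1 = 6

6


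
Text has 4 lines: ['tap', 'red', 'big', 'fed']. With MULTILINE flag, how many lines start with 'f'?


With MULTILINE flag, ^ matches the start of each line.
Lines: ['tap', 'red', 'big', 'fed']
Checking which lines start with 'f':
  Line 1: 'tap' -> no
  Line 2: 'red' -> no
  Line 3: 'big' -> no
  Line 4: 'fed' -> MATCH
Matching lines: ['fed']
Count: 1

1


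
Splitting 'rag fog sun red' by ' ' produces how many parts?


Splitting by ' ' breaks the string at each occurrence of the separator.
Text: 'rag fog sun red'
Parts after split:
  Part 1: 'rag'
  Part 2: 'fog'
  Part 3: 'sun'
  Part 4: 'red'
Total parts: 4

4


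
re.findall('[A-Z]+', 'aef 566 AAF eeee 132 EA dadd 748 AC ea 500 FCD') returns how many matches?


Pattern '[A-Z]+' finds one or more uppercase letters.
Text: 'aef 566 AAF eeee 132 EA dadd 748 AC ea 500 FCD'
Scanning for matches:
  Match 1: 'AAF'
  Match 2: 'EA'
  Match 3: 'AC'
  Match 4: 'FCD'
Total matches: 4

4


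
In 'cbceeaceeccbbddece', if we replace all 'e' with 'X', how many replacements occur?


re.sub('e', 'X', text) replaces every occurrence of 'e' with 'X'.
Text: 'cbceeaceeccbbddece'
Scanning for 'e':
  pos 3: 'e' -> replacement #1
  pos 4: 'e' -> replacement #2
  pos 7: 'e' -> replacement #3
  pos 8: 'e' -> replacement #4
  pos 15: 'e' -> replacement #5
  pos 17: 'e' -> replacement #6
Total replacements: 6

6


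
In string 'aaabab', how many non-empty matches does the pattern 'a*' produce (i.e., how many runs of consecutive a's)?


Pattern 'a*' matches zero or more a's. We want non-empty runs of consecutive a's.
String: 'aaabab'
Walking through the string to find runs of a's:
  Run 1: positions 0-2 -> 'aaa'
  Run 2: positions 4-4 -> 'a'
Non-empty runs found: ['aaa', 'a']
Count: 2

2


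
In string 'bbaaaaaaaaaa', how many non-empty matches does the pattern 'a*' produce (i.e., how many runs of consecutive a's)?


Pattern 'a*' matches zero or more a's. We want non-empty runs of consecutive a's.
String: 'bbaaaaaaaaaa'
Walking through the string to find runs of a's:
  Run 1: positions 2-11 -> 'aaaaaaaaaa'
Non-empty runs found: ['aaaaaaaaaa']
Count: 1

1


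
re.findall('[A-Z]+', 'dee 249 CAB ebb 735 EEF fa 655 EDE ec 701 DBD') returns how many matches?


Pattern '[A-Z]+' finds one or more uppercase letters.
Text: 'dee 249 CAB ebb 735 EEF fa 655 EDE ec 701 DBD'
Scanning for matches:
  Match 1: 'CAB'
  Match 2: 'EEF'
  Match 3: 'EDE'
  Match 4: 'DBD'
Total matches: 4

4


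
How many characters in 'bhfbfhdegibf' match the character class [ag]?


Character class [ag] matches any of: {a, g}
Scanning string 'bhfbfhdegibf' character by character:
  pos 0: 'b' -> no
  pos 1: 'h' -> no
  pos 2: 'f' -> no
  pos 3: 'b' -> no
  pos 4: 'f' -> no
  pos 5: 'h' -> no
  pos 6: 'd' -> no
  pos 7: 'e' -> no
  pos 8: 'g' -> MATCH
  pos 9: 'i' -> no
  pos 10: 'b' -> no
  pos 11: 'f' -> no
Total matches: 1

1


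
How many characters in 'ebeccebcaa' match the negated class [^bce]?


Negated class [^bce] matches any char NOT in {b, c, e}
Scanning 'ebeccebcaa':
  pos 0: 'e' -> no (excluded)
  pos 1: 'b' -> no (excluded)
  pos 2: 'e' -> no (excluded)
  pos 3: 'c' -> no (excluded)
  pos 4: 'c' -> no (excluded)
  pos 5: 'e' -> no (excluded)
  pos 6: 'b' -> no (excluded)
  pos 7: 'c' -> no (excluded)
  pos 8: 'a' -> MATCH
  pos 9: 'a' -> MATCH
Total matches: 2

2


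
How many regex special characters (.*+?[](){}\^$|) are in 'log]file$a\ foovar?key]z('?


Regex special characters are: . * + ? [ ] ( ) { } \ ^ $ |
Scanning 'log]file$a\ foovar?key]z(':
  pos 3: ']' -> SPECIAL
  pos 8: '$' -> SPECIAL
  pos 10: '\' -> SPECIAL
  pos 18: '?' -> SPECIAL
  pos 22: ']' -> SPECIAL
  pos 24: '(' -> SPECIAL
Special chars found: [']', '$', '\\', '?', ']', '(']
Total: 6

6


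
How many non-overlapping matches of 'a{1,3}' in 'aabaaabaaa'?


Pattern 'a{1,3}' matches between 1 and 3 consecutive a's (greedy).
String: 'aabaaabaaa'
Finding runs of a's and applying greedy matching:
  Run at pos 0: 'aa' (length 2)
  Run at pos 3: 'aaa' (length 3)
  Run at pos 7: 'aaa' (length 3)
Matches: ['aa', 'aaa', 'aaa']
Count: 3

3


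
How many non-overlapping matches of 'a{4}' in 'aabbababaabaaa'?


Pattern 'a{4}' matches exactly 4 consecutive a's (greedy, non-overlapping).
String: 'aabbababaabaaa'
Scanning for runs of a's:
  Run at pos 0: 'aa' (length 2) -> 0 match(es)
  Run at pos 4: 'a' (length 1) -> 0 match(es)
  Run at pos 6: 'a' (length 1) -> 0 match(es)
  Run at pos 8: 'aa' (length 2) -> 0 match(es)
  Run at pos 11: 'aaa' (length 3) -> 0 match(es)
Matches found: []
Total: 0

0


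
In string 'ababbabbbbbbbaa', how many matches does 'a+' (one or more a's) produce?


Pattern 'a+' matches one or more consecutive a's.
String: 'ababbabbbbbbbaa'
Scanning for runs of a:
  Match 1: 'a' (length 1)
  Match 2: 'a' (length 1)
  Match 3: 'a' (length 1)
  Match 4: 'aa' (length 2)
Total matches: 4

4


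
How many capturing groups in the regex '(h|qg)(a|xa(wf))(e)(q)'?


To count capturing groups, count each '(' that starts a group.
Pattern: '(h|qg)(a|xa(wf))(e)(q)'
Walking through the pattern:
  Position 0: '(' -> group #1
  Position 6: '(' -> group #2
  Position 11: '(' -> group #3
  Position 16: '(' -> group #4
  Position 19: '(' -> group #5
Total capturing groups: 5

5


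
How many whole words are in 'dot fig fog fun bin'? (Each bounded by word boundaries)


Word boundaries (\b) mark the start/end of each word.
Text: 'dot fig fog fun bin'
Splitting by whitespace:
  Word 1: 'dot'
  Word 2: 'fig'
  Word 3: 'fog'
  Word 4: 'fun'
  Word 5: 'bin'
Total whole words: 5

5


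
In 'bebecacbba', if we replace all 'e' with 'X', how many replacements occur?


re.sub('e', 'X', text) replaces every occurrence of 'e' with 'X'.
Text: 'bebecacbba'
Scanning for 'e':
  pos 1: 'e' -> replacement #1
  pos 3: 'e' -> replacement #2
Total replacements: 2

2


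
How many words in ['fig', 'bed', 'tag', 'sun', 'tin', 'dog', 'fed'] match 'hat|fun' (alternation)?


Alternation 'hat|fun' matches either 'hat' or 'fun'.
Checking each word:
  'fig' -> no
  'bed' -> no
  'tag' -> no
  'sun' -> no
  'tin' -> no
  'dog' -> no
  'fed' -> no
Matches: []
Count: 0

0


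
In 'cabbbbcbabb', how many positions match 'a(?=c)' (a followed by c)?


Lookahead 'a(?=c)' matches 'a' only when followed by 'c'.
String: 'cabbbbcbabb'
Checking each position where char is 'a':
  pos 1: 'a' -> no (next='b')
  pos 8: 'a' -> no (next='b')
Matching positions: []
Count: 0

0


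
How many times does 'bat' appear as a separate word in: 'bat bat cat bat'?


Scanning each word for exact match 'bat':
  Word 1: 'bat' -> MATCH
  Word 2: 'bat' -> MATCH
  Word 3: 'cat' -> no
  Word 4: 'bat' -> MATCH
Total matches: 3

3


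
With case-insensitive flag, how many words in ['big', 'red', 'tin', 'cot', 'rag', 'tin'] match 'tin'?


Case-insensitive matching: compare each word's lowercase form to 'tin'.
  'big' -> lower='big' -> no
  'red' -> lower='red' -> no
  'tin' -> lower='tin' -> MATCH
  'cot' -> lower='cot' -> no
  'rag' -> lower='rag' -> no
  'tin' -> lower='tin' -> MATCH
Matches: ['tin', 'tin']
Count: 2

2


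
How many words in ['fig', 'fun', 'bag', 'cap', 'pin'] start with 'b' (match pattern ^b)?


Pattern ^b anchors to start of word. Check which words begin with 'b':
  'fig' -> no
  'fun' -> no
  'bag' -> MATCH (starts with 'b')
  'cap' -> no
  'pin' -> no
Matching words: ['bag']
Count: 1

1


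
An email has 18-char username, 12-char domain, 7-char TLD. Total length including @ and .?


An email address has format: username@domain.tld
Username length: 18
'@' character: 1
Domain length: 12
'.' character: 1
TLD length: 7
Total = 18 + 1 + 12 + 1 + 7 = 39

39


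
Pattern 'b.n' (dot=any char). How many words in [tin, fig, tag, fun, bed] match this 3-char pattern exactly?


Pattern 'b.n' means: starts with 'b', any single char, ends with 'n'.
Checking each word (must be exactly 3 chars):
  'tin' (len=3): no
  'fig' (len=3): no
  'tag' (len=3): no
  'fun' (len=3): no
  'bed' (len=3): no
Matching words: []
Total: 0

0


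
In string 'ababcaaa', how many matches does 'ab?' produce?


Pattern 'ab?' matches 'a' optionally followed by 'b'.
String: 'ababcaaa'
Scanning left to right for 'a' then checking next char:
  Match 1: 'ab' (a followed by b)
  Match 2: 'ab' (a followed by b)
  Match 3: 'a' (a not followed by b)
  Match 4: 'a' (a not followed by b)
  Match 5: 'a' (a not followed by b)
Total matches: 5

5


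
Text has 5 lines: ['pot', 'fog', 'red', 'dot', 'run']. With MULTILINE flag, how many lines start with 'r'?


With MULTILINE flag, ^ matches the start of each line.
Lines: ['pot', 'fog', 'red', 'dot', 'run']
Checking which lines start with 'r':
  Line 1: 'pot' -> no
  Line 2: 'fog' -> no
  Line 3: 'red' -> MATCH
  Line 4: 'dot' -> no
  Line 5: 'run' -> MATCH
Matching lines: ['red', 'run']
Count: 2

2


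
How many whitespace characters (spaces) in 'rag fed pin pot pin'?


\s matches whitespace characters (spaces, tabs, etc.).
Text: 'rag fed pin pot pin'
This text has 5 words separated by spaces.
Number of spaces = number of words - 1 = 5 - 1 = 4

4


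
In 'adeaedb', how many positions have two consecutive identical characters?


Looking for consecutive identical characters in 'adeaedb':
  pos 0-1: 'a' vs 'd' -> different
  pos 1-2: 'd' vs 'e' -> different
  pos 2-3: 'e' vs 'a' -> different
  pos 3-4: 'a' vs 'e' -> different
  pos 4-5: 'e' vs 'd' -> different
  pos 5-6: 'd' vs 'b' -> different
Consecutive identical pairs: []
Count: 0

0


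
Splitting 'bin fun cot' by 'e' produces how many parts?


Splitting by 'e' breaks the string at each occurrence of the separator.
Text: 'bin fun cot'
Parts after split:
  Part 1: 'bin fun cot'
Total parts: 1

1


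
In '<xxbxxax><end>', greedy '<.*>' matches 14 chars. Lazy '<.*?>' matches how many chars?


Greedy '<.*>' tries to match as MUCH as possible.
Lazy '<.*?>' tries to match as LITTLE as possible.

String: '<xxbxxax><end>'
Greedy '<.*>' starts at first '<' and extends to the LAST '>': '<xxbxxax><end>' (14 chars)
Lazy '<.*?>' starts at first '<' and stops at the FIRST '>': '<xxbxxax>' (9 chars)

9


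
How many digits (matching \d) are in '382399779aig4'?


\d matches any digit 0-9.
Scanning '382399779aig4':
  pos 0: '3' -> DIGIT
  pos 1: '8' -> DIGIT
  pos 2: '2' -> DIGIT
  pos 3: '3' -> DIGIT
  pos 4: '9' -> DIGIT
  pos 5: '9' -> DIGIT
  pos 6: '7' -> DIGIT
  pos 7: '7' -> DIGIT
  pos 8: '9' -> DIGIT
  pos 12: '4' -> DIGIT
Digits found: ['3', '8', '2', '3', '9', '9', '7', '7', '9', '4']
Total: 10

10


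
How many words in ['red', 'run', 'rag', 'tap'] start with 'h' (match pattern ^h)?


Pattern ^h anchors to start of word. Check which words begin with 'h':
  'red' -> no
  'run' -> no
  'rag' -> no
  'tap' -> no
Matching words: []
Count: 0

0


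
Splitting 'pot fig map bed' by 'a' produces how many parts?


Splitting by 'a' breaks the string at each occurrence of the separator.
Text: 'pot fig map bed'
Parts after split:
  Part 1: 'pot fig m'
  Part 2: 'p bed'
Total parts: 2

2


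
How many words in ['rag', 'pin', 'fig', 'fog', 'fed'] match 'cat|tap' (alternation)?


Alternation 'cat|tap' matches either 'cat' or 'tap'.
Checking each word:
  'rag' -> no
  'pin' -> no
  'fig' -> no
  'fog' -> no
  'fed' -> no
Matches: []
Count: 0

0


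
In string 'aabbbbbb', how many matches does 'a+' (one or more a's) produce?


Pattern 'a+' matches one or more consecutive a's.
String: 'aabbbbbb'
Scanning for runs of a:
  Match 1: 'aa' (length 2)
Total matches: 1

1


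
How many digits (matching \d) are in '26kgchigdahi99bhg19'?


\d matches any digit 0-9.
Scanning '26kgchigdahi99bhg19':
  pos 0: '2' -> DIGIT
  pos 1: '6' -> DIGIT
  pos 12: '9' -> DIGIT
  pos 13: '9' -> DIGIT
  pos 17: '1' -> DIGIT
  pos 18: '9' -> DIGIT
Digits found: ['2', '6', '9', '9', '1', '9']
Total: 6

6


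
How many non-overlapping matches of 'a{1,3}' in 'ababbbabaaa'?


Pattern 'a{1,3}' matches between 1 and 3 consecutive a's (greedy).
String: 'ababbbabaaa'
Finding runs of a's and applying greedy matching:
  Run at pos 0: 'a' (length 1)
  Run at pos 2: 'a' (length 1)
  Run at pos 6: 'a' (length 1)
  Run at pos 8: 'aaa' (length 3)
Matches: ['a', 'a', 'a', 'aaa']
Count: 4

4
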